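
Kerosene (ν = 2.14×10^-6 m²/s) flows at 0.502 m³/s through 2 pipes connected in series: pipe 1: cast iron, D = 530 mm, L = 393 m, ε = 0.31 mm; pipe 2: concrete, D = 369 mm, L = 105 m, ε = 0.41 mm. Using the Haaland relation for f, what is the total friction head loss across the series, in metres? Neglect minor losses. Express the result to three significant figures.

Pipe 1: V = 2.275 m/s, Re = 5.64×10^5, ε/D = 5.85×10^-4, f = 0.01802, h_1 = f(L/D)V²/2g = 3.525 m
Pipe 2: V = 4.694 m/s, Re = 8.09×10^5, ε/D = 0.00111, f = 0.02049, h_2 = f(L/D)V²/2g = 6.549 m
Series → Q common, losses add: H = Σh = 10.07 m

H ≈ 10.1 m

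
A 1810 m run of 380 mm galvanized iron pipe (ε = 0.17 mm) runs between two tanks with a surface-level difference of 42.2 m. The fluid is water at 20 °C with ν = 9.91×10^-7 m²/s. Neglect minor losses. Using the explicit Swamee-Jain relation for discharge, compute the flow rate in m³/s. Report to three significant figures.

Q ≈ 0.366 m³/s

Swamee-Jain (Type II): Q = -0.965·√(gD⁵h_f/L)·ln[ε/(3.7D) + √(3.17ν²L/(gD³h_f))]
√(gD⁵h_f/L) = √(9.81·0.380⁵·42.2/1810) = 0.04257
ε/(3.7D) = 1.21×10^-4; √(3.17ν²L/(gD³h_f)) = 1.57×10^-5
Q = -0.965·0.04257·ln(1.367×10^-4) = 0.3655 m³/s
Check: V = 3.22 m/s, Re = 1.24×10^6, f = 0.01683, h_f = 42.4 m ≈ 42.2 m ✓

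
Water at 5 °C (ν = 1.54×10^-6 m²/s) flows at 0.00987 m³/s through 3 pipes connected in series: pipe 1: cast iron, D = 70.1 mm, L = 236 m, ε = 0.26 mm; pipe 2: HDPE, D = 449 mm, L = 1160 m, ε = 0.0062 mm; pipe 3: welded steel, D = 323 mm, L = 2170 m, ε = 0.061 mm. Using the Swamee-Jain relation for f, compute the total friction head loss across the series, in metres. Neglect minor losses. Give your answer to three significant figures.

Pipe 1: V = 2.557 m/s, Re = 1.16×10^5, ε/D = 0.00371, f = 0.02902, h_1 = f(L/D)V²/2g = 32.56 m
Pipe 2: V = 0.06234 m/s, Re = 1.82×10^4, ε/D = 1.38×10^-5, f = 0.02648, h_2 = f(L/D)V²/2g = 0.01355 m
Pipe 3: V = 0.1205 m/s, Re = 2.53×10^4, ε/D = 1.89×10^-4, f = 0.02489, h_3 = f(L/D)V²/2g = 0.1237 m
Series → Q common, losses add: H = Σh = 32.70 m

H ≈ 32.7 m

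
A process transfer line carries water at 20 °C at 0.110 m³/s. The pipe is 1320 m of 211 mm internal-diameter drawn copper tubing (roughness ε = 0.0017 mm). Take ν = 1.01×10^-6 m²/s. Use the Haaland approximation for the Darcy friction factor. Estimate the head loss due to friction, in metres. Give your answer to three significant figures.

h_f ≈ 39.6 m

V = 4Q/(πD²) = 4·0.110/(π·0.211²) = 3.146 m/s
Re = VD/ν = 3.146·0.211/1.01×10^-6 = 6.57×10^5 → turbulent
ε/D = 0.0017/211 = 8.06×10^-6
Haaland: f = 0.01256
h_f = f(L/D)V²/(2g) = 0.01256·(1320/0.211)·3.146²/(2·9.81) = 39.62 m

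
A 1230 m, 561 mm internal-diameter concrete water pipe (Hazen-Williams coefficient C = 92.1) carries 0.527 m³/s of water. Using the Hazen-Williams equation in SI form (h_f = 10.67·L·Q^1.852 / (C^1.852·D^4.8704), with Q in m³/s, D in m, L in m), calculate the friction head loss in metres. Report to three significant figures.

h_f = 10.67·1230·0.527^1.852 / (92.1^1.852·0.561^4.8704) = 15.41 m

h_f ≈ 15.4 m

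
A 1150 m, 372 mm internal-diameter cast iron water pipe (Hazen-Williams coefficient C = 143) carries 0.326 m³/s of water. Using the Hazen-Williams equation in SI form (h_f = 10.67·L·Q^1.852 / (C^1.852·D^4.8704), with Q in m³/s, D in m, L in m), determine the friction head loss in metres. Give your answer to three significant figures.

h_f ≈ 19.4 m

h_f = 10.67·1150·0.326^1.852 / (143^1.852·0.372^4.8704) = 19.38 m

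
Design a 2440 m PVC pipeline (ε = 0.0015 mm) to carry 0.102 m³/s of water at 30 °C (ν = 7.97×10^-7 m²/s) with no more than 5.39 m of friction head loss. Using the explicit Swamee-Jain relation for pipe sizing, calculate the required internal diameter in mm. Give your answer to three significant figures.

Swamee-Jain (Type III): D = 0.66·[ε^1.25·(LQ²/(gh_f))^4.75 + ν·Q^9.4·(L/(gh_f))^5.2]^0.04
LQ²/(gh_f) = 0.4801; L/(gh_f) = 46.15
Term 1 = ε^1.25·(…)^4.75 = 1.61×10^-9; Term 2 = ν·Q^9.4·(…)^5.2 = 1.72×10^-7
D = 0.66·(1.61×10^-9 + 1.72×10^-7)^0.04 = 0.3541 m = 354 mm
Check: V = 1.04 m/s, Re = 4.60×10^5, f = 0.01335, h_f = 5.03 m ≈ 5.39 m ✓

D ≈ 354 mm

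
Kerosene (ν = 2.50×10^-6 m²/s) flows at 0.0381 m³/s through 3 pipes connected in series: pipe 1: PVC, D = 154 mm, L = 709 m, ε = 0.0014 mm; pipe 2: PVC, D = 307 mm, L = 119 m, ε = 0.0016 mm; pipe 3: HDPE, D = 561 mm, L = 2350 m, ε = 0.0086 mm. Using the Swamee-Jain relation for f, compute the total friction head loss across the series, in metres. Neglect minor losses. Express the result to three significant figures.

H ≈ 17.0 m

Pipe 1: V = 2.045 m/s, Re = 1.26×10^5, ε/D = 9.09×10^-6, f = 0.01709, h_1 = f(L/D)V²/2g = 16.78 m
Pipe 2: V = 0.5147 m/s, Re = 6.32×10^4, ε/D = 5.21×10^-6, f = 0.01973, h_2 = f(L/D)V²/2g = 0.1033 m
Pipe 3: V = 0.1541 m/s, Re = 3.46×10^4, ε/D = 1.53×10^-5, f = 0.02265, h_3 = f(L/D)V²/2g = 0.1149 m
Series → Q common, losses add: H = Σh = 17.00 m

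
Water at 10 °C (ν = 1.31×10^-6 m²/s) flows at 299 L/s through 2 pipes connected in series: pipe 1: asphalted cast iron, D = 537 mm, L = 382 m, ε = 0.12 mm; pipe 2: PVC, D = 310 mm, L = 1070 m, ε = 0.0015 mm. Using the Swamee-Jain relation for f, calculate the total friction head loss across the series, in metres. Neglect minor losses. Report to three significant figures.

Pipe 1: V = 1.320 m/s, Re = 5.41×10^5, ε/D = 2.23×10^-4, f = 0.01563, h_1 = f(L/D)V²/2g = 0.9876 m
Pipe 2: V = 3.961 m/s, Re = 9.37×10^5, ε/D = 4.84×10^-6, f = 0.01185, h_2 = f(L/D)V²/2g = 32.72 m
Series → Q common, losses add: H = Σh = 33.71 m

H ≈ 33.7 m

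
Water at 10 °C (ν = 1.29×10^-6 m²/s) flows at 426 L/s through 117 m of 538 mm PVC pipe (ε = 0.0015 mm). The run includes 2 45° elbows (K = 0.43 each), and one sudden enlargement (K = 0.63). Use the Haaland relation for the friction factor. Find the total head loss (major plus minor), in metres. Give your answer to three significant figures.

H_L ≈ 0.738 m

V = 4Q/(πD²) = 1.874 m/s; V²/2g = 0.1790 m
Re = 7.82×10^5, ε/D = 2.79×10^-6 → f = 0.01212 (Haaland)
Major: h_f = f(L/D)·V²/2g = 0.01212·217.5·0.1790 = 0.4718 m
Minor: ΣK = 1.49; h_m = ΣK·V²/2g = 0.2667 m
Total H_L = 0.4718 + 0.2667 = 0.7384 m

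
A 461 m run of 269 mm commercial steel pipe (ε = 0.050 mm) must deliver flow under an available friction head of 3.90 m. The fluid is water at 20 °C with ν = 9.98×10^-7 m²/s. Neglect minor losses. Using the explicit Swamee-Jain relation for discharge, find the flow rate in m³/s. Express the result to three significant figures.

Q ≈ 0.0967 m³/s

Swamee-Jain (Type II): Q = -0.965·√(gD⁵h_f/L)·ln[ε/(3.7D) + √(3.17ν²L/(gD³h_f))]
√(gD⁵h_f/L) = √(9.81·0.269⁵·3.90/461) = 0.01081
ε/(3.7D) = 5.02×10^-5; √(3.17ν²L/(gD³h_f)) = 4.42×10^-5
Q = -0.965·0.01081·ln(9.445×10^-5) = 0.09669 m³/s
Check: V = 1.70 m/s, Re = 4.59×10^5, f = 0.01550, h_f = 3.92 m ≈ 3.90 m ✓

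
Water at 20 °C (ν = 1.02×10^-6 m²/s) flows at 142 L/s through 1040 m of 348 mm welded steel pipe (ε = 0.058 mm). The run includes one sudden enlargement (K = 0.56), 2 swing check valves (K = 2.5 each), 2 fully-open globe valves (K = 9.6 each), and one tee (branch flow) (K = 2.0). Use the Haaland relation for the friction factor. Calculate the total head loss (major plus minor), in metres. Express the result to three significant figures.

V = 4Q/(πD²) = 1.493 m/s; V²/2g = 0.1136 m
Re = 5.09×10^5, ε/D = 1.67×10^-4 → f = 0.01494 (Haaland)
Major: h_f = f(L/D)·V²/2g = 0.01494·2989·0.1136 = 5.073 m
Minor: ΣK = 26.8; h_m = ΣK·V²/2g = 3.040 m
Total H_L = 5.073 + 3.040 = 8.113 m

H_L ≈ 8.11 m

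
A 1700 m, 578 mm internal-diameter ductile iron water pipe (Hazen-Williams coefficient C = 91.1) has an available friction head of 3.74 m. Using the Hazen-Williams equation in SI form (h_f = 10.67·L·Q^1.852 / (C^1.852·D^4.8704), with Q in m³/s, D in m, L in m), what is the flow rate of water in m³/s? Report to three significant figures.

Rearranging: Q = [h_f·C^1.852·D^4.8704 / (10.67·L)]^(1/1.852)
Q = [3.74·91.1^1.852·0.578^4.8704 / (10.67·1700)]^0.540 = 0.2204 m³/s

Q ≈ 0.220 m³/s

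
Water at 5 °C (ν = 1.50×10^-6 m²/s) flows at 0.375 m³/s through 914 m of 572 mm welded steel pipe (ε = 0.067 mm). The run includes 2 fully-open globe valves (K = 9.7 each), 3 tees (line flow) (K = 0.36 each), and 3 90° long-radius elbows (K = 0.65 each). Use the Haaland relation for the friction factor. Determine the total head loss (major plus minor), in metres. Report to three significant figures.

H_L ≈ 4.91 m

V = 4Q/(πD²) = 1.459 m/s; V²/2g = 0.1085 m
Re = 5.56×10^5, ε/D = 1.17×10^-4 → f = 0.01429 (Haaland)
Major: h_f = f(L/D)·V²/2g = 0.01429·1598·0.1085 = 2.479 m
Minor: ΣK = 22.4; h_m = ΣK·V²/2g = 2.435 m
Total H_L = 2.479 + 2.435 = 4.913 m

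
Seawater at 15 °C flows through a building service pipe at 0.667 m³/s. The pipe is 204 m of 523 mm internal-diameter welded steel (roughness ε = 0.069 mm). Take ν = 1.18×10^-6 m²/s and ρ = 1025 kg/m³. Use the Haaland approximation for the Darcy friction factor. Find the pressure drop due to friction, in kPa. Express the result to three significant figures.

Δp ≈ 26.0 kPa

V = 4Q/(πD²) = 4·0.667/(π·0.523²) = 3.105 m/s
Re = VD/ν = 3.105·0.523/1.18×10^-6 = 1.38×10^6 → turbulent
ε/D = 0.069/523 = 1.32×10^-4
Haaland: f = 0.01350
h_f = f(L/D)V²/(2g) = 0.01350·(204/0.523)·3.105²/(2·9.81) = 2.588 m
Δp = ρg·h_f = 1025·9.81·2.588 = 26.02 kPa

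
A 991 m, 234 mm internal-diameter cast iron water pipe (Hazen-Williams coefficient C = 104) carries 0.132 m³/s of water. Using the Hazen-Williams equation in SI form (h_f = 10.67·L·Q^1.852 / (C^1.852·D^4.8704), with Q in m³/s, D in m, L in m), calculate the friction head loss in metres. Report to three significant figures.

h_f = 10.67·991·0.132^1.852 / (104^1.852·0.234^4.8704) = 53.97 m

h_f ≈ 54.0 m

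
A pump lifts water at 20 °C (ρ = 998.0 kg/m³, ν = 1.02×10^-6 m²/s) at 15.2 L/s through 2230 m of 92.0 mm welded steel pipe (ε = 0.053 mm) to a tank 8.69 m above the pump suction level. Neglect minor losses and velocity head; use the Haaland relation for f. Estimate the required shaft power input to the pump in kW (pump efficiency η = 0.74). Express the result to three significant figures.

V = 4Q/(πD²) = 2.287 m/s; Re = 2.06×10^5; ε/D = 5.76×10^-4; f = 0.01898
h_f = f(L/D)V²/2g = 122.6 m
Total head H = z + h_f = 8.69 + 122.6 = 131.3 m
P_hyd = ρgQH = 998.0·9.81·0.0152·131.3 = 19.54 kW
P_shaft = P_hyd/η = 19.54/0.74 = 26.40 kW

P_shaft ≈ 26.4 kW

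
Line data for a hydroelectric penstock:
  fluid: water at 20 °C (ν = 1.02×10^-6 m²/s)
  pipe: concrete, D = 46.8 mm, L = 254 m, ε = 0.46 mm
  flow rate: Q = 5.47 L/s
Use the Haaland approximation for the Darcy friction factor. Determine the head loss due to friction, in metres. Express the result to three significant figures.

V = 4Q/(πD²) = 4·0.00547/(π·0.0468²) = 3.180 m/s
Re = VD/ν = 3.180·0.0468/1.02×10^-6 = 1.46×10^5 → turbulent
ε/D = 0.46/46.8 = 0.00983
Haaland: f = 0.03815
h_f = f(L/D)V²/(2g) = 0.03815·(254/0.0468)·3.180²/(2·9.81) = 106.7 m

h_f ≈ 107 m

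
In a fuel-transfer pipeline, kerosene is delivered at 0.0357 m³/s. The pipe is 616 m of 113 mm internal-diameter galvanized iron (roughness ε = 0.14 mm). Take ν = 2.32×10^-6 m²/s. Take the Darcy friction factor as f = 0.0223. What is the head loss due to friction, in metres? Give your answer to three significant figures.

V = 4Q/(πD²) = 4·0.0357/(π·0.113²) = 3.560 m/s
h_f = f(L/D)V²/(2g) = 0.02230·(616/0.113)·3.560²/(2·9.81) = 78.51 m

h_f ≈ 78.5 m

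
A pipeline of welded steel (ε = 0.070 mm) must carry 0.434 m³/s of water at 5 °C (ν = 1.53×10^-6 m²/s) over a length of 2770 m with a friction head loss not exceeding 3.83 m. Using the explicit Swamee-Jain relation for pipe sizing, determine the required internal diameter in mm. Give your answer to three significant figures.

D ≈ 703 mm

Swamee-Jain (Type III): D = 0.66·[ε^1.25·(LQ²/(gh_f))^4.75 + ν·Q^9.4·(L/(gh_f))^5.2]^0.04
LQ²/(gh_f) = 13.89; L/(gh_f) = 73.72
Term 1 = ε^1.25·(…)^4.75 = 1.71; Term 2 = ν·Q^9.4·(…)^5.2 = 3.08
D = 0.66·(1.71 + 3.08)^0.04 = 0.7027 m = 703 mm
Check: V = 1.12 m/s, Re = 5.14×10^5, f = 0.01442, h_f = 3.63 m ≈ 3.83 m ✓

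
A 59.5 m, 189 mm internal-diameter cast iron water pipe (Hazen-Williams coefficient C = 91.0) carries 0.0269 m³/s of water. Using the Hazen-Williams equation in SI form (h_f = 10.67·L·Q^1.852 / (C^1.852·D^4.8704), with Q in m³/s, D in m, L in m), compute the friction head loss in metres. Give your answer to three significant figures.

h_f ≈ 0.617 m

h_f = 10.67·59.5·0.0269^1.852 / (91.0^1.852·0.189^4.8704) = 0.6171 m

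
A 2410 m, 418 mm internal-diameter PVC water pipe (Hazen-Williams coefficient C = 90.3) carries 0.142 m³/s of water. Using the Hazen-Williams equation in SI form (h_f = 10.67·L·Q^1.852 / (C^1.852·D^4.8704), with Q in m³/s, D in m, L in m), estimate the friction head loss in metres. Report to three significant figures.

h_f ≈ 11.6 m

h_f = 10.67·2410·0.142^1.852 / (90.3^1.852·0.418^4.8704) = 11.57 m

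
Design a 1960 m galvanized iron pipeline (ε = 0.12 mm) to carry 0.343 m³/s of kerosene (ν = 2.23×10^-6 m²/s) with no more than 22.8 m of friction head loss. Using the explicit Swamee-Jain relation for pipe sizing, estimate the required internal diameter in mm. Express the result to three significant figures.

D ≈ 430 mm

Swamee-Jain (Type III): D = 0.66·[ε^1.25·(LQ²/(gh_f))^4.75 + ν·Q^9.4·(L/(gh_f))^5.2]^0.04
LQ²/(gh_f) = 1.031; L/(gh_f) = 8.763
Term 1 = ε^1.25·(…)^4.75 = 1.45×10^-5; Term 2 = ν·Q^9.4·(…)^5.2 = 7.62×10^-6
D = 0.66·(1.45×10^-5 + 7.62×10^-6)^0.04 = 0.4299 m = 430 mm
Check: V = 2.36 m/s, Re = 4.56×10^5, f = 0.01632, h_f = 21.2 m ≈ 22.8 m ✓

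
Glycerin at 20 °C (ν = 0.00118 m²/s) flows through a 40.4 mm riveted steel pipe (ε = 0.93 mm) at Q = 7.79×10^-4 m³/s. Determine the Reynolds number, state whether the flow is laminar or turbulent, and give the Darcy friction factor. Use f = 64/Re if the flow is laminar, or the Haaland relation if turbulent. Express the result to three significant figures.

Re ≈ 20.8; laminar; f = 64/Re ≈ 3.08

V = 4Q/(πD²) = 0.6077 m/s
Re = VD/ν = 0.6077·0.0404/0.00118 = 20.8
Re < 2300 → laminar → f = 64/Re = 3.076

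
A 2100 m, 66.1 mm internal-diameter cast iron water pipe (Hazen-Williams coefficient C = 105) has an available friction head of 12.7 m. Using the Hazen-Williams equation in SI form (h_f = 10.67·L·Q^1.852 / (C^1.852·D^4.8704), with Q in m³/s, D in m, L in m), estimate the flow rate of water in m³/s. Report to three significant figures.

Q ≈ 0.00146 m³/s

Rearranging: Q = [h_f·C^1.852·D^4.8704 / (10.67·L)]^(1/1.852)
Q = [12.7·105^1.852·0.0661^4.8704 / (10.67·2100)]^0.540 = 0.001464 m³/s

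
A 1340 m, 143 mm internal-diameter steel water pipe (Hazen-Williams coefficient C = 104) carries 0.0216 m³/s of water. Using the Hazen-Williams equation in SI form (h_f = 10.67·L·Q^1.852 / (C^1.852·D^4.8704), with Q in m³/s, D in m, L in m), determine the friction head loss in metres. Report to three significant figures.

h_f ≈ 28.1 m

h_f = 10.67·1340·0.0216^1.852 / (104^1.852·0.143^4.8704) = 28.12 m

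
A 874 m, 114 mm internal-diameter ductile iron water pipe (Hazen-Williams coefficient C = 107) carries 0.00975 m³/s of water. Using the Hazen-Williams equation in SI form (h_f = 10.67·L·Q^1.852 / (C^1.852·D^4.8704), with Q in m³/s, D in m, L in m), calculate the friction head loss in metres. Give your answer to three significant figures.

h_f ≈ 12.0 m

h_f = 10.67·874·0.00975^1.852 / (107^1.852·0.114^4.8704) = 12.03 m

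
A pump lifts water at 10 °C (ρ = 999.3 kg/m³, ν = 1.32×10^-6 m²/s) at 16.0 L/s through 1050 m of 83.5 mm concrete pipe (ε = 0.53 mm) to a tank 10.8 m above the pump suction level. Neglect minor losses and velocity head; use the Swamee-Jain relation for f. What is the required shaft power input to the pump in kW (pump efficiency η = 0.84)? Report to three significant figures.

P_shaft ≈ 36.0 kW

V = 4Q/(πD²) = 2.922 m/s; Re = 1.85×10^5; ε/D = 0.00635; f = 0.03330
h_f = f(L/D)V²/2g = 182.2 m
Total head H = z + h_f = 10.8 + 182.2 = 193.0 m
P_hyd = ρgQH = 999.3·9.81·0.0160·193.0 = 30.27 kW
P_shaft = P_hyd/η = 30.27/0.84 = 36.04 kW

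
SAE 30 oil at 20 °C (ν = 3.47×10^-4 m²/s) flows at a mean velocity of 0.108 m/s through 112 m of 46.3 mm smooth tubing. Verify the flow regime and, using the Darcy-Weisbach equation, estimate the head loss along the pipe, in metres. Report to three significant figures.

h_f ≈ 6.39 m

Re = VD/ν = 0.108·0.04630/3.47×10^-4 = 14.4 → laminar (Re < 2300)
f = 64/Re = 4.441
h_f = f(L/D)V²/(2g) = 4.441·(112/0.04630)·0.108²/(2·9.81) = 6.387 m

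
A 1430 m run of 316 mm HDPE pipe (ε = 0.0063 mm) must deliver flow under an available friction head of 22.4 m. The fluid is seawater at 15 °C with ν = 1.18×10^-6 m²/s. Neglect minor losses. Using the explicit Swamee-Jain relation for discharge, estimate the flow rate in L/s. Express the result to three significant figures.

Swamee-Jain (Type II): Q = -0.965·√(gD⁵h_f/L)·ln[ε/(3.7D) + √(3.17ν²L/(gD³h_f))]
√(gD⁵h_f/L) = √(9.81·0.316⁵·22.4/1430) = 0.02200
ε/(3.7D) = 5.39×10^-6; √(3.17ν²L/(gD³h_f)) = 3.02×10^-5
Q = -0.965·0.02200·ln(3.556×10^-5) = 0.2175 m³/s
Check: V = 2.77 m/s, Re = 7.43×10^5, f = 0.01261, h_f = 22.4 m ≈ 22.4 m ✓

Q ≈ 218 L/s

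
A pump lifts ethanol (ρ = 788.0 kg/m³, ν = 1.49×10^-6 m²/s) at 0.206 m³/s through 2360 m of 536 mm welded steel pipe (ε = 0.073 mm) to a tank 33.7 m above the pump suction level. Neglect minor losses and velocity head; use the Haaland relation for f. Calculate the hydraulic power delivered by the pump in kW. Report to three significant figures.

V = 4Q/(πD²) = 0.9130 m/s; Re = 3.28×10^5; ε/D = 1.36×10^-4; f = 0.01537
h_f = f(L/D)V²/2g = 2.874 m
Total head H = z + h_f = 33.7 + 2.874 = 36.57 m
P_hyd = ρgQH = 788.0·9.81·0.206·36.57 = 58.24 kW

P_hyd ≈ 58.2 kW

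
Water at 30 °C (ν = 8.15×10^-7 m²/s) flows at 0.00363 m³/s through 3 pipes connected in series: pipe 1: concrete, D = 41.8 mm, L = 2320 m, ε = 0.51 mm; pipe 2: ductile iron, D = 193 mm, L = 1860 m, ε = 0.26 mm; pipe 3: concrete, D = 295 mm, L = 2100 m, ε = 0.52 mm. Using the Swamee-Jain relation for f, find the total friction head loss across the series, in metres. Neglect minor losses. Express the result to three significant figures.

Pipe 1: V = 2.645 m/s, Re = 1.36×10^5, ε/D = 0.0122, f = 0.04118, h_1 = f(L/D)V²/2g = 815.1 m
Pipe 2: V = 0.1241 m/s, Re = 2.94×10^4, ε/D = 0.00135, f = 0.02704, h_2 = f(L/D)V²/2g = 0.2045 m
Pipe 3: V = 0.05311 m/s, Re = 1.92×10^4, ε/D = 0.00176, f = 0.02985, h_3 = f(L/D)V²/2g = 0.03055 m
Series → Q common, losses add: H = Σh = 815.3 m

H ≈ 815 m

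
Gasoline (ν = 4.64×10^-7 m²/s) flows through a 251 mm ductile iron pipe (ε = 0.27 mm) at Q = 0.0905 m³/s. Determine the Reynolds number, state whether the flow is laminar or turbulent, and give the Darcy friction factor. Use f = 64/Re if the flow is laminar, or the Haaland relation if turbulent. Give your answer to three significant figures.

V = 4Q/(πD²) = 1.829 m/s
Re = VD/ν = 1.829·0.251/4.64×10^-7 = 9.89×10^5
Re > 4000 → turbulent; ε/D = 0.00108
Haaland: f = 0.02028

Re ≈ 9.89×10^5; turbulent; f ≈ 0.0203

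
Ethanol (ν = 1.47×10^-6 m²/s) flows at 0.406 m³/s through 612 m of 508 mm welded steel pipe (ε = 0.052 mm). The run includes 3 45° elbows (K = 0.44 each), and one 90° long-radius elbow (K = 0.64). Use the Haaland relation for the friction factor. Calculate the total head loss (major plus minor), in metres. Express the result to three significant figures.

V = 4Q/(πD²) = 2.003 m/s; V²/2g = 0.2045 m
Re = 6.92×10^5, ε/D = 1.02×10^-4 → f = 0.01380 (Haaland)
Major: h_f = f(L/D)·V²/2g = 0.01380·1205·0.2045 = 3.401 m
Minor: ΣK = 1.96; h_m = ΣK·V²/2g = 0.4008 m
Total H_L = 3.401 + 0.4008 = 3.802 m

H_L ≈ 3.80 m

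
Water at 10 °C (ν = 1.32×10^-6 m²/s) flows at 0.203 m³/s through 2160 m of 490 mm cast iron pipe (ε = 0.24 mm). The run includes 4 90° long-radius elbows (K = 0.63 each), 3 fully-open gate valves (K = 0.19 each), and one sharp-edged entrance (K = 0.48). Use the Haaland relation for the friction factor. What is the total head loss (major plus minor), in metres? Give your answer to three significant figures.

V = 4Q/(πD²) = 1.076 m/s; V²/2g = 0.05906 m
Re = 4.00×10^5, ε/D = 4.90×10^-4 → f = 0.01771 (Haaland)
Major: h_f = f(L/D)·V²/2g = 0.01771·4408·0.05906 = 4.610 m
Minor: ΣK = 3.57; h_m = ΣK·V²/2g = 0.2109 m
Total H_L = 4.610 + 0.2109 = 4.821 m

H_L ≈ 4.82 m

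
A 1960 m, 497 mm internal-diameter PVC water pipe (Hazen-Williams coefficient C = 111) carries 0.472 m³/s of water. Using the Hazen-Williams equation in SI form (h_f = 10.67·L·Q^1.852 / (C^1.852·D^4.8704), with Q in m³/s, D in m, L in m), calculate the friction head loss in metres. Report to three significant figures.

h_f = 10.67·1960·0.472^1.852 / (111^1.852·0.497^4.8704) = 25.56 m

h_f ≈ 25.6 m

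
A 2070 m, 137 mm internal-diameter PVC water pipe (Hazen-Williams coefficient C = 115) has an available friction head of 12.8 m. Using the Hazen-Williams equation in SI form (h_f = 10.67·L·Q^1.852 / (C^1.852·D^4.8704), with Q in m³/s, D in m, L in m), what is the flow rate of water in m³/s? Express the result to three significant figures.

Rearranging: Q = [h_f·C^1.852·D^4.8704 / (10.67·L)]^(1/1.852)
Q = [12.8·115^1.852·0.137^4.8704 / (10.67·2070)]^0.540 = 0.01103 m³/s

Q ≈ 0.0110 m³/s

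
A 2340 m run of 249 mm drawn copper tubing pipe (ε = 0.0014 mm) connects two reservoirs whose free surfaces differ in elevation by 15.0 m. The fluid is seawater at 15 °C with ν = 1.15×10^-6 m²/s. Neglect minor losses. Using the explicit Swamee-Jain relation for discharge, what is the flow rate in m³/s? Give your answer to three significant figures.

Q ≈ 0.0719 m³/s

Swamee-Jain (Type II): Q = -0.965·√(gD⁵h_f/L)·ln[ε/(3.7D) + √(3.17ν²L/(gD³h_f))]
√(gD⁵h_f/L) = √(9.81·0.249⁵·15.0/2340) = 0.007758
ε/(3.7D) = 1.52×10^-6; √(3.17ν²L/(gD³h_f)) = 6.57×10^-5
Q = -0.965·0.007758·ln(6.723×10^-5) = 0.07193 m³/s
Check: V = 1.48 m/s, Re = 3.20×10^5, f = 0.01427, h_f = 14.9 m ≈ 15.0 m ✓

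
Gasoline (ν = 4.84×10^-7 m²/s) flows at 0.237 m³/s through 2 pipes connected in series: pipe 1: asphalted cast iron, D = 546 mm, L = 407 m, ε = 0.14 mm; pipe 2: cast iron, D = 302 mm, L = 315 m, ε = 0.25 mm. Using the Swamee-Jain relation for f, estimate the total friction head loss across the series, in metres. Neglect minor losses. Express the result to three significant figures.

Pipe 1: V = 1.012 m/s, Re = 1.14×10^6, ε/D = 2.56×10^-4, f = 0.01526, h_1 = f(L/D)V²/2g = 0.5940 m
Pipe 2: V = 3.309 m/s, Re = 2.06×10^6, ε/D = 8.28×10^-4, f = 0.01900, h_2 = f(L/D)V²/2g = 11.05 m
Series → Q common, losses add: H = Σh = 11.65 m

H ≈ 11.6 m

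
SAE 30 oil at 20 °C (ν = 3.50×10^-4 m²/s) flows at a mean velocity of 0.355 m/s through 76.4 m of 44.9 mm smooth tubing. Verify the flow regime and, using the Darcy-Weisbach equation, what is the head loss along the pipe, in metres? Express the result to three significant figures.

Re = VD/ν = 0.355·0.04490/3.50×10^-4 = 45.5 → laminar (Re < 2300)
f = 64/Re = 1.405
h_f = f(L/D)V²/(2g) = 1.405·(76.4/0.04490)·0.355²/(2·9.81) = 15.36 m

h_f ≈ 15.4 m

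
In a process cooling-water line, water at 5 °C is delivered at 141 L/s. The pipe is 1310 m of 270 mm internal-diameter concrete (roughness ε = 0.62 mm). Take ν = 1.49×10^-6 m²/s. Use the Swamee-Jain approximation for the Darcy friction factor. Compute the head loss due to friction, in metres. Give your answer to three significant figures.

V = 4Q/(πD²) = 4·0.141/(π·0.270²) = 2.463 m/s
Re = VD/ν = 2.463·0.270/1.49×10^-6 = 4.46×10^5 → turbulent
ε/D = 0.62/270 = 0.00230
Swamee-Jain: f = 0.02480
h_f = f(L/D)V²/(2g) = 0.02480·(1310/0.270)·2.463²/(2·9.81) = 37.19 m

h_f ≈ 37.2 m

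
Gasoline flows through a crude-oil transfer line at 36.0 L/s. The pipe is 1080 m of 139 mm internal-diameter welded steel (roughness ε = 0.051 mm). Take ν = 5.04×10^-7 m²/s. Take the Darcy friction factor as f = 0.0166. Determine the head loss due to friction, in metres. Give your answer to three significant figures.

V = 4Q/(πD²) = 4·0.0360/(π·0.139²) = 2.372 m/s
h_f = f(L/D)V²/(2g) = 0.01660·(1080/0.139)·2.372²/(2·9.81) = 37.00 m

h_f ≈ 37.0 m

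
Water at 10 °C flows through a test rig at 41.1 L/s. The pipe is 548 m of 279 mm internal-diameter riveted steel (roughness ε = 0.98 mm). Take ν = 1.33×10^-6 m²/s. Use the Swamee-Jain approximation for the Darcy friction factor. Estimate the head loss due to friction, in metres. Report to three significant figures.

V = 4Q/(πD²) = 4·0.0411/(π·0.279²) = 0.6723 m/s
Re = VD/ν = 0.6723·0.279/1.33×10^-6 = 1.41×10^5 → turbulent
ε/D = 0.98/279 = 0.00351
Swamee-Jain: f = 0.02843
h_f = f(L/D)V²/(2g) = 0.02843·(548/0.279)·0.6723²/(2·9.81) = 1.286 m

h_f ≈ 1.29 m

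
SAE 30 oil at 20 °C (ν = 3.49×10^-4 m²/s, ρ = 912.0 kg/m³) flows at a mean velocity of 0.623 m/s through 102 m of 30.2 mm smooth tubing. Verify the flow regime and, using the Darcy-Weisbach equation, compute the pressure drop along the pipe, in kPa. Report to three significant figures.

Δp ≈ 710 kPa

Re = VD/ν = 0.623·0.03020/3.49×10^-4 = 53.9 → laminar (Re < 2300)
f = 64/Re = 1.187
h_f = f(L/D)V²/(2g) = 1.187·(102/0.03020)·0.623²/(2·9.81) = 79.32 m
Δp = ρg·h_f = 912.0·9.81·79.32 = 709.7 kPa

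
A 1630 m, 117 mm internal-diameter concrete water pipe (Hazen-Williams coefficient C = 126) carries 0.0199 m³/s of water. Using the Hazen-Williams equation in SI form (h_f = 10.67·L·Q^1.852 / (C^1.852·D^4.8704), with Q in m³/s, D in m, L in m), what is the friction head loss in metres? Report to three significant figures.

h_f = 10.67·1630·0.0199^1.852 / (126^1.852·0.117^4.8704) = 54.73 m

h_f ≈ 54.7 m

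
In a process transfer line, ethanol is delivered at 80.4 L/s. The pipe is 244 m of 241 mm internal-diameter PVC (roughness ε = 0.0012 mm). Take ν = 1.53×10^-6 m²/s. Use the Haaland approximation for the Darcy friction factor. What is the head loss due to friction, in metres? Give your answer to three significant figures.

V = 4Q/(πD²) = 4·0.0804/(π·0.241²) = 1.763 m/s
Re = VD/ν = 1.763·0.241/1.53×10^-6 = 2.78×10^5 → turbulent
ε/D = 0.0012/241 = 4.98×10^-6
Haaland: f = 0.01459
h_f = f(L/D)V²/(2g) = 0.01459·(244/0.241)·1.763²/(2·9.81) = 2.339 m

h_f ≈ 2.34 m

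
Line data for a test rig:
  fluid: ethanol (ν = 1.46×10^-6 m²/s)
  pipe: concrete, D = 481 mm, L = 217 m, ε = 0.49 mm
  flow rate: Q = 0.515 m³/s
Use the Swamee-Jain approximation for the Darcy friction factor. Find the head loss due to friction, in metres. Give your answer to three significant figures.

h_f ≈ 3.72 m

V = 4Q/(πD²) = 4·0.515/(π·0.481²) = 2.834 m/s
Re = VD/ν = 2.834·0.481/1.46×10^-6 = 9.34×10^5 → turbulent
ε/D = 0.49/481 = 0.00102
Swamee-Jain: f = 0.02014
h_f = f(L/D)V²/(2g) = 0.02014·(217/0.481)·2.834²/(2·9.81) = 3.719 m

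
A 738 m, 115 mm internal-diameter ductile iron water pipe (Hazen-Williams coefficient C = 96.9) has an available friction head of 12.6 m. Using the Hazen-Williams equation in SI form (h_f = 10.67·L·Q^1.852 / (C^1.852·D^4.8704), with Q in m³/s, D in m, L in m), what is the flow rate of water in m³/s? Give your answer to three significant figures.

Rearranging: Q = [h_f·C^1.852·D^4.8704 / (10.67·L)]^(1/1.852)
Q = [12.6·96.9^1.852·0.115^4.8704 / (10.67·738)]^0.540 = 0.01015 m³/s

Q ≈ 0.0102 m³/s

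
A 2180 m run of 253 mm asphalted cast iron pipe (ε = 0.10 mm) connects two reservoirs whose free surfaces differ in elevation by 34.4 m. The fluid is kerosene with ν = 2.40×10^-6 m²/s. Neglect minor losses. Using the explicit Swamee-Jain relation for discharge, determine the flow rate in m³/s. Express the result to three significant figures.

Swamee-Jain (Type II): Q = -0.965·√(gD⁵h_f/L)·ln[ε/(3.7D) + √(3.17ν²L/(gD³h_f))]
√(gD⁵h_f/L) = √(9.81·0.253⁵·34.4/2180) = 0.01267
ε/(3.7D) = 1.07×10^-4; √(3.17ν²L/(gD³h_f)) = 8.53×10^-5
Q = -0.965·0.01267·ln(1.922×10^-4) = 0.1046 m³/s
Check: V = 2.08 m/s, Re = 2.19×10^5, f = 0.01819, h_f = 34.6 m ≈ 34.4 m ✓

Q ≈ 0.105 m³/s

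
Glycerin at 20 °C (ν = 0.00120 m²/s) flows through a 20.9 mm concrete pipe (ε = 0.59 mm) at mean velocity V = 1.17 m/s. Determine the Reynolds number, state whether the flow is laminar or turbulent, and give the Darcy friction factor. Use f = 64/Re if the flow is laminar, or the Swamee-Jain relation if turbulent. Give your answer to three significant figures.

Re = VD/ν = 1.170·0.0209/0.00120 = 20.4
Re < 2300 → laminar → f = 64/Re = 3.141

Re ≈ 20.4; laminar; f = 64/Re ≈ 3.14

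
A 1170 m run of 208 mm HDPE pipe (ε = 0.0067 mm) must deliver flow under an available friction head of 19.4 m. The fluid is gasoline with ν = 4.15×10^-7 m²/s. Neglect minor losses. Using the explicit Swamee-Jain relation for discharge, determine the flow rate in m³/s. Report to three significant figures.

Swamee-Jain (Type II): Q = -0.965·√(gD⁵h_f/L)·ln[ε/(3.7D) + √(3.17ν²L/(gD³h_f))]
√(gD⁵h_f/L) = √(9.81·0.208⁵·19.4/1170) = 0.007958
ε/(3.7D) = 8.71×10^-6; √(3.17ν²L/(gD³h_f)) = 1.93×10^-5
Q = -0.965·0.007958·ln(2.802×10^-5) = 0.08050 m³/s
Check: V = 2.37 m/s, Re = 1.19×10^6, f = 0.01208, h_f = 19.4 m ≈ 19.4 m ✓

Q ≈ 0.0805 m³/s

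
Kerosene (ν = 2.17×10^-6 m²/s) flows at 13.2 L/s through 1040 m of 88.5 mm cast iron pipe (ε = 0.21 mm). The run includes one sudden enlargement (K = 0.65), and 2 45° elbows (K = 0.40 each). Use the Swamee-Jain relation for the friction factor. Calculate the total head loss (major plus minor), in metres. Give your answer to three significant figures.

H_L ≈ 73.4 m

V = 4Q/(πD²) = 2.146 m/s; V²/2g = 0.2347 m
Re = 8.75×10^4, ε/D = 0.00237 → f = 0.02648 (Swamee-Jain)
Major: h_f = f(L/D)·V²/2g = 0.02648·11751·0.2347 = 73.03 m
Minor: ΣK = 1.45; h_m = ΣK·V²/2g = 0.3403 m
Total H_L = 73.03 + 0.3403 = 73.37 m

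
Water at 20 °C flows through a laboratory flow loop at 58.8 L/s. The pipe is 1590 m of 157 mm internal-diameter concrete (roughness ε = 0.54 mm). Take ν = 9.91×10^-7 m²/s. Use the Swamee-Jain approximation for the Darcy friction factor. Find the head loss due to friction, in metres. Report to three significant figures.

V = 4Q/(πD²) = 4·0.0588/(π·0.157²) = 3.037 m/s
Re = VD/ν = 3.037·0.157/9.91×10^-7 = 4.81×10^5 → turbulent
ε/D = 0.54/157 = 0.00344
Swamee-Jain: f = 0.02756
h_f = f(L/D)V²/(2g) = 0.02756·(1590/0.157)·3.037²/(2·9.81) = 131.3 m

h_f ≈ 131 m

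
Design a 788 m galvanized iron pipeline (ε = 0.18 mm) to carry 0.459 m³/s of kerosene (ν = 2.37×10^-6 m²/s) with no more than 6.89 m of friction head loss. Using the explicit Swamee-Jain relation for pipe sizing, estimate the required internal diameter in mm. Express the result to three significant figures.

D ≈ 515 mm

Swamee-Jain (Type III): D = 0.66·[ε^1.25·(LQ²/(gh_f))^4.75 + ν·Q^9.4·(L/(gh_f))^5.2]^0.04
LQ²/(gh_f) = 2.456; L/(gh_f) = 11.66
Term 1 = ε^1.25·(…)^4.75 = 0.00149; Term 2 = ν·Q^9.4·(…)^5.2 = 5.52×10^-4
D = 0.66·(0.00149 + 5.52×10^-4)^0.04 = 0.5152 m = 515 mm
Check: V = 2.20 m/s, Re = 4.79×10^5, f = 0.01680, h_f = 6.35 m ≈ 6.89 m ✓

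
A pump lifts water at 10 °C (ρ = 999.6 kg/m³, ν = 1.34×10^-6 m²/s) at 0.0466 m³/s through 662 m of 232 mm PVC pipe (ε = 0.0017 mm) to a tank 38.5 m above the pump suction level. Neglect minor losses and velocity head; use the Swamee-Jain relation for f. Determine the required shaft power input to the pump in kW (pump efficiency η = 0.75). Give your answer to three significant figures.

V = 4Q/(πD²) = 1.102 m/s; Re = 1.91×10^5; ε/D = 7.33×10^-6; f = 0.01574
h_f = f(L/D)V²/2g = 2.782 m
Total head H = z + h_f = 38.5 + 2.782 = 41.28 m
P_hyd = ρgQH = 999.6·9.81·0.0466·41.28 = 18.86 kW
P_shaft = P_hyd/η = 18.86/0.75 = 25.15 kW

P_shaft ≈ 25.2 kW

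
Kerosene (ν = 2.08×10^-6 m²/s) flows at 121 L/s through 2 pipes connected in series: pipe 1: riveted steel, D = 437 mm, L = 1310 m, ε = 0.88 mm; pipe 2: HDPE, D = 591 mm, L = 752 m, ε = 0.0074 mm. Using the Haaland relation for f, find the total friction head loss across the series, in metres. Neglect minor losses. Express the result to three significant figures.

H ≈ 2.64 m

Pipe 1: V = 0.8067 m/s, Re = 1.69×10^5, ε/D = 0.00201, f = 0.02443, h_1 = f(L/D)V²/2g = 2.429 m
Pipe 2: V = 0.4411 m/s, Re = 1.25×10^5, ε/D = 1.25×10^-5, f = 0.01707, h_2 = f(L/D)V²/2g = 0.2153 m
Series → Q common, losses add: H = Σh = 2.644 m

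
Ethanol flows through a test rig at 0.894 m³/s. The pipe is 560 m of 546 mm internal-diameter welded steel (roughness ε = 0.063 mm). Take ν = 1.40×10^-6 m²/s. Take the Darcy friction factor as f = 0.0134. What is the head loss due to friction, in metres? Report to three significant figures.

V = 4Q/(πD²) = 4·0.894/(π·0.546²) = 3.818 m/s
h_f = f(L/D)V²/(2g) = 0.01340·(560/0.546)·3.818²/(2·9.81) = 10.21 m

h_f ≈ 10.2 m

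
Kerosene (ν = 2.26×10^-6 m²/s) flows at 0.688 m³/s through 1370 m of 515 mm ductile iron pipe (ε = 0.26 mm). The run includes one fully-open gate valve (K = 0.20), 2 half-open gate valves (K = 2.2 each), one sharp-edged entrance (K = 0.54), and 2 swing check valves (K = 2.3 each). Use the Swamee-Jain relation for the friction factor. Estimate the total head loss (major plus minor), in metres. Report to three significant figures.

H_L ≈ 31.3 m

V = 4Q/(πD²) = 3.303 m/s; V²/2g = 0.5560 m
Re = 7.53×10^5, ε/D = 5.05×10^-4 → f = 0.01750 (Swamee-Jain)
Major: h_f = f(L/D)·V²/2g = 0.01750·2660·0.5560 = 25.88 m
Minor: ΣK = 9.74; h_m = ΣK·V²/2g = 5.415 m
Total H_L = 25.88 + 5.415 = 31.29 m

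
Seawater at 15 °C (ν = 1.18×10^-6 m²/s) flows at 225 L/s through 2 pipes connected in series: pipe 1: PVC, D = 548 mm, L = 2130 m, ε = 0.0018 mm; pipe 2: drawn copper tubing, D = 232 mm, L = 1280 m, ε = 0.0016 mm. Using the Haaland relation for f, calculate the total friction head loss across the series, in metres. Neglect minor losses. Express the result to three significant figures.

H ≈ 95.0 m

Pipe 1: V = 0.9540 m/s, Re = 4.43×10^5, ε/D = 3.28×10^-6, f = 0.01338, h_1 = f(L/D)V²/2g = 2.413 m
Pipe 2: V = 5.323 m/s, Re = 1.05×10^6, ε/D = 6.90×10^-6, f = 0.01162, h_2 = f(L/D)V²/2g = 92.59 m
Series → Q common, losses add: H = Σh = 95.01 m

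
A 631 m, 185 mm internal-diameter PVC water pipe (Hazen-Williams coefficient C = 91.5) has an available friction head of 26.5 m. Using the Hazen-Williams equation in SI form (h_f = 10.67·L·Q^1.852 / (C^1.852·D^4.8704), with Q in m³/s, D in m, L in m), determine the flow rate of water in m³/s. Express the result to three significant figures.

Q ≈ 0.0544 m³/s

Rearranging: Q = [h_f·C^1.852·D^4.8704 / (10.67·L)]^(1/1.852)
Q = [26.5·91.5^1.852·0.185^4.8704 / (10.67·631)]^0.540 = 0.05441 m³/s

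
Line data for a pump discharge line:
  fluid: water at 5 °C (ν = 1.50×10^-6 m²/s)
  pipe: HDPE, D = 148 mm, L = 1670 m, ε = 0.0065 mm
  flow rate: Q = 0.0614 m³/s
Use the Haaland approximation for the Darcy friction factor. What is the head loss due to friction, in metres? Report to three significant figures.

h_f ≈ 105 m

V = 4Q/(πD²) = 4·0.0614/(π·0.148²) = 3.569 m/s
Re = VD/ν = 3.569·0.148/1.50×10^-6 = 3.52×10^5 → turbulent
ε/D = 0.0065/148 = 4.39×10^-5
Haaland: f = 0.01435
h_f = f(L/D)V²/(2g) = 0.01435·(1670/0.148)·3.569²/(2·9.81) = 105.1 m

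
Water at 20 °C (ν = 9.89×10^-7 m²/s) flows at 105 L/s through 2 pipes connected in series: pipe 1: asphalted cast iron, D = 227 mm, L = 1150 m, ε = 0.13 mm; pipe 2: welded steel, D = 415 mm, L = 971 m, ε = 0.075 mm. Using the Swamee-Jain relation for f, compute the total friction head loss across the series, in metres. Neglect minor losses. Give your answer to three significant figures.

H ≈ 32.6 m

Pipe 1: V = 2.594 m/s, Re = 5.95×10^5, ε/D = 5.73×10^-4, f = 0.01808, h_1 = f(L/D)V²/2g = 31.43 m
Pipe 2: V = 0.7763 m/s, Re = 3.26×10^5, ε/D = 1.81×10^-4, f = 0.01600, h_2 = f(L/D)V²/2g = 1.150 m
Series → Q common, losses add: H = Σh = 32.58 m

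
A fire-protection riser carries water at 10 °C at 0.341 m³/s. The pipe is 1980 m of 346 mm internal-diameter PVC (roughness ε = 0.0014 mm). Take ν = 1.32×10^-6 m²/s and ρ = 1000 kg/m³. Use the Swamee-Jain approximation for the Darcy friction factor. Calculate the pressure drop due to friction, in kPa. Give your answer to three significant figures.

Δp ≈ 444 kPa

V = 4Q/(πD²) = 4·0.341/(π·0.346²) = 3.627 m/s
Re = VD/ν = 3.627·0.346/1.32×10^-6 = 9.51×10^5 → turbulent
ε/D = 0.0014/346 = 4.05×10^-6
Swamee-Jain: f = 0.01181
h_f = f(L/D)V²/(2g) = 0.01181·(1980/0.346)·3.627²/(2·9.81) = 45.29 m
Δp = ρg·h_f = 1000·9.81·45.29 = 444.3 kPa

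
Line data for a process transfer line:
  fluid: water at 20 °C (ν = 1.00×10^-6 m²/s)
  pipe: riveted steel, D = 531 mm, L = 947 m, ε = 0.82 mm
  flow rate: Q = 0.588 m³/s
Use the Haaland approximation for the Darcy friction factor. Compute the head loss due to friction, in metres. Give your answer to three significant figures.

V = 4Q/(πD²) = 4·0.588/(π·0.531²) = 2.655 m/s
Re = VD/ν = 2.655·0.531/1.00×10^-6 = 1.41×10^6 → turbulent
ε/D = 0.82/531 = 0.00154
Haaland: f = 0.02207
h_f = f(L/D)V²/(2g) = 0.02207·(947/0.531)·2.655²/(2·9.81) = 14.15 m

h_f ≈ 14.1 m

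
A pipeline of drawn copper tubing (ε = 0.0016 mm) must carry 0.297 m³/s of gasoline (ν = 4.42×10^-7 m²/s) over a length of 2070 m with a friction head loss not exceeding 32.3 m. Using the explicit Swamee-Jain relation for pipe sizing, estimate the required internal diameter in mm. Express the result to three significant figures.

D ≈ 345 mm

Swamee-Jain (Type III): D = 0.66·[ε^1.25·(LQ²/(gh_f))^4.75 + ν·Q^9.4·(L/(gh_f))^5.2]^0.04
LQ²/(gh_f) = 0.5763; L/(gh_f) = 6.533
Term 1 = ε^1.25·(…)^4.75 = 4.15×10^-9; Term 2 = ν·Q^9.4·(…)^5.2 = 8.47×10^-8
D = 0.66·(4.15×10^-9 + 8.47×10^-8)^0.04 = 0.3447 m = 345 mm
Check: V = 3.18 m/s, Re = 2.48×10^6, f = 0.01022, h_f = 31.7 m ≈ 32.3 m ✓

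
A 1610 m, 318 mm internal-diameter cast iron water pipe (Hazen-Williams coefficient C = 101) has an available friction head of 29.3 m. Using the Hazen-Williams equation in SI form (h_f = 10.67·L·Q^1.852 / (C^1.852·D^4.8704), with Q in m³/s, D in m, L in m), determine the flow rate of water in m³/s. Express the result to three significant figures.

Rearranging: Q = [h_f·C^1.852·D^4.8704 / (10.67·L)]^(1/1.852)
Q = [29.3·101^1.852·0.318^4.8704 / (10.67·1610)]^0.540 = 0.1589 m³/s

Q ≈ 0.159 m³/s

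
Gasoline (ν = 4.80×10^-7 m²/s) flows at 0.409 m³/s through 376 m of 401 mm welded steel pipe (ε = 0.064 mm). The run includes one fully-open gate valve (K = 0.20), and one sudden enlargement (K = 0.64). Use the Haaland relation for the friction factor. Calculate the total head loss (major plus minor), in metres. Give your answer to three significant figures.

H_L ≈ 7.24 m

V = 4Q/(πD²) = 3.239 m/s; V²/2g = 0.5346 m
Re = 2.71×10^6, ε/D = 1.60×10^-4 → f = 0.01354 (Haaland)
Major: h_f = f(L/D)·V²/2g = 0.01354·937.7·0.5346 = 6.788 m
Minor: ΣK = 0.840; h_m = ΣK·V²/2g = 0.4490 m
Total H_L = 6.788 + 0.4490 = 7.237 m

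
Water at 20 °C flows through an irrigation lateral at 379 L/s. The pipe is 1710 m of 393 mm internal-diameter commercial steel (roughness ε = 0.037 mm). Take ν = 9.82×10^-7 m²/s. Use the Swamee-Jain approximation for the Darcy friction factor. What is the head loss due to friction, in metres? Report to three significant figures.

h_f ≈ 28.5 m

V = 4Q/(πD²) = 4·0.379/(π·0.393²) = 3.124 m/s
Re = VD/ν = 3.124·0.393/9.82×10^-7 = 1.25×10^6 → turbulent
ε/D = 0.037/393 = 9.41×10^-5
Swamee-Jain: f = 0.01318
h_f = f(L/D)V²/(2g) = 0.01318·(1710/0.393)·3.124²/(2·9.81) = 28.53 m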